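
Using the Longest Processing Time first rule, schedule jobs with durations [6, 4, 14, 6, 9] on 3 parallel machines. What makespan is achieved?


Sort jobs in decreasing order (LPT): [14, 9, 6, 6, 4]
Assign each job to the least loaded machine:
  Machine 1: jobs [14], load = 14
  Machine 2: jobs [9, 4], load = 13
  Machine 3: jobs [6, 6], load = 12
Makespan = max load = 14

14


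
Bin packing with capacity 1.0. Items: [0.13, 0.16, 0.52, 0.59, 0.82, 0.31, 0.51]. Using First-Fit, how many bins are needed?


Place items sequentially using First-Fit:
  Item 0.13 -> new Bin 1
  Item 0.16 -> Bin 1 (now 0.29)
  Item 0.52 -> Bin 1 (now 0.81)
  Item 0.59 -> new Bin 2
  Item 0.82 -> new Bin 3
  Item 0.31 -> Bin 2 (now 0.9)
  Item 0.51 -> new Bin 4
Total bins used = 4

4


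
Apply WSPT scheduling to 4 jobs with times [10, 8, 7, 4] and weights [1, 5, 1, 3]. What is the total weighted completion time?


Compute p/w ratios and sort ascending (WSPT): [(4, 3), (8, 5), (7, 1), (10, 1)]
Compute weighted completion times:
  Job (p=4,w=3): C=4, w*C=3*4=12
  Job (p=8,w=5): C=12, w*C=5*12=60
  Job (p=7,w=1): C=19, w*C=1*19=19
  Job (p=10,w=1): C=29, w*C=1*29=29
Total weighted completion time = 120

120


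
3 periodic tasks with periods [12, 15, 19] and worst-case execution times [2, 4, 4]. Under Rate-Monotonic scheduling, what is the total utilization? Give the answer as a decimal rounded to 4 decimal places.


Compute individual utilizations (exact fractions):
  Task 1: C/T = 2/12 = 1/6 (approx. 0.1667)
  Task 2: C/T = 4/15 (approx. 0.2667)
  Task 3: C/T = 4/19 (approx. 0.2105)
Total utilization U = 1/6 + 4/15 + 4/19 = 367/570
Rounded to 4 decimal places: U = 0.6439
RM (Liu & Layland) bound for 3 tasks = 0.779763; compare with U = 367/570 (approx. 0.643860)
U <= bound, so schedulable by RM sufficient condition.

0.6439


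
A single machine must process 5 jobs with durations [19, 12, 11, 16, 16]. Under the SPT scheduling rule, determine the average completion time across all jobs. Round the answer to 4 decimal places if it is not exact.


Sort jobs by processing time (SPT order): [11, 12, 16, 16, 19]
Compute completion times sequentially:
  Job 1: processing = 11, completes at 11
  Job 2: processing = 12, completes at 23
  Job 3: processing = 16, completes at 39
  Job 4: processing = 16, completes at 55
  Job 5: processing = 19, completes at 74
Sum of completion times = 202
Average completion time = 202/5 = 40.4

40.4


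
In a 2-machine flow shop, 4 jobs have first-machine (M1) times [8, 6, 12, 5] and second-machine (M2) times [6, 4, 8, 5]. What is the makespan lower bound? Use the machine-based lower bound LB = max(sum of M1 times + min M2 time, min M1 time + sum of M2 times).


LB1 = sum(M1 times) + min(M2 times) = 31 + 4 = 35
LB2 = min(M1 times) + sum(M2 times) = 5 + 23 = 28
Lower bound = max(LB1, LB2) = max(35, 28) = 35

35


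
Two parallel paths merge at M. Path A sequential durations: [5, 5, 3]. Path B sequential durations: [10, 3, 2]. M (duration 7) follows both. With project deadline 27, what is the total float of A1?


Forward pass: ES(A1) = sum of predecessors on chain A = 0
EF = ES + duration = 0 + 5 = 5
Backward pass: LF(M) = deadline = 27; LS(M) = 27 - 7 = 20
LF(A1) = LS(M) - sum(successors on chain A) = 20 - 8 = 12
LS = LF - duration = 12 - 5 = 7
Total float = LS - ES = 7 - 0 = 7

7


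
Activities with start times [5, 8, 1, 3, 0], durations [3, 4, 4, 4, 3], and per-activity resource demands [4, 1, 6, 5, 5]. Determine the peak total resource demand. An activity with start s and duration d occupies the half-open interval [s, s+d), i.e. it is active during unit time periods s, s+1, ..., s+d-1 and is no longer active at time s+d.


Each activity i is active on [start_i, start_i + duration_i).
Compute total resource usage per time slot:
  t=0: active resources = [5], total = 5
  t=1: active resources = [6, 5], total = 11
  t=2: active resources = [6, 5], total = 11
  t=3: active resources = [6, 5], total = 11
  t=4: active resources = [6, 5], total = 11
  t=5: active resources = [4, 5], total = 9
  t=6: active resources = [4, 5], total = 9
  t=7: active resources = [4], total = 4
  t=8: active resources = [1], total = 1
  t=9: active resources = [1], total = 1
  t=10: active resources = [1], total = 1
  t=11: active resources = [1], total = 1
Peak resource demand = 11

11


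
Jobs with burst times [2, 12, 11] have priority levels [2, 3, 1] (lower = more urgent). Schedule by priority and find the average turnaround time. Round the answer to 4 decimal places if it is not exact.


Sort by priority (ascending = highest first):
Order: [(1, 11), (2, 2), (3, 12)]
Completion times:
  Priority 1, burst=11, C=11
  Priority 2, burst=2, C=13
  Priority 3, burst=12, C=25
Average turnaround = 49/3 = 16.3333

16.3333


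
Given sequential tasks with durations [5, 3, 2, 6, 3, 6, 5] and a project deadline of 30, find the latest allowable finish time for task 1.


LF(activity 1) = deadline - sum of successor durations
Successors: activities 2 through 7 with durations [3, 2, 6, 3, 6, 5]
Sum of successor durations = 25
LF = 30 - 25 = 5

5


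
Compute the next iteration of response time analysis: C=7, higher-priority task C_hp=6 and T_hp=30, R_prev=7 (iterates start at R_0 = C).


R_next = C + ceil(R_prev / T_hp) * C_hp
ceil(7 / 30) = ceil(0.2333) = 1
Interference = 1 * 6 = 6
R_next = 7 + 6 = 13

13


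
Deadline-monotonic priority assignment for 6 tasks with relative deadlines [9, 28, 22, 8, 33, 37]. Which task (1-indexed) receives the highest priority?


Sort tasks by relative deadline (ascending):
  Task 4: deadline = 8
  Task 1: deadline = 9
  Task 3: deadline = 22
  Task 2: deadline = 28
  Task 5: deadline = 33
  Task 6: deadline = 37
Priority order (highest first): [4, 1, 3, 2, 5, 6]
Highest priority task = 4

4


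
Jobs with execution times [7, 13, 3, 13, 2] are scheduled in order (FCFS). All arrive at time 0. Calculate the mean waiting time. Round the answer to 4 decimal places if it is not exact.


FCFS order (as given): [7, 13, 3, 13, 2]
Waiting times:
  Job 1: wait = 0
  Job 2: wait = 7
  Job 3: wait = 20
  Job 4: wait = 23
  Job 5: wait = 36
Sum of waiting times = 86
Average waiting time = 86/5 = 17.2

17.2


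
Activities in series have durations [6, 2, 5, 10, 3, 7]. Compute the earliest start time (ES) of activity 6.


Activity 6 starts after activities 1 through 5 complete.
Predecessor durations: [6, 2, 5, 10, 3]
ES = 6 + 2 + 5 + 10 + 3 = 26

26


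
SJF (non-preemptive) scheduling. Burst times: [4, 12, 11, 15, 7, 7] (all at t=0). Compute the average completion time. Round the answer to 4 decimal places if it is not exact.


SJF order (ascending): [4, 7, 7, 11, 12, 15]
Completion times:
  Job 1: burst=4, C=4
  Job 2: burst=7, C=11
  Job 3: burst=7, C=18
  Job 4: burst=11, C=29
  Job 5: burst=12, C=41
  Job 6: burst=15, C=56
Average completion = 159/6 = 26.5

26.5


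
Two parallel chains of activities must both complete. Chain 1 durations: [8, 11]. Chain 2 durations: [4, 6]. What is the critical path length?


Path A total = 8 + 11 = 19
Path B total = 4 + 6 = 10
Critical path = longest path = max(19, 10) = 19

19


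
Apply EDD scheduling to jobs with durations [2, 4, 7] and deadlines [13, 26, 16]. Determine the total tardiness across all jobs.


Sort by due date (EDD order): [(2, 13), (7, 16), (4, 26)]
Compute completion times and tardiness:
  Job 1: p=2, d=13, C=2, tardiness=max(0,2-13)=0
  Job 2: p=7, d=16, C=9, tardiness=max(0,9-16)=0
  Job 3: p=4, d=26, C=13, tardiness=max(0,13-26)=0
Total tardiness = 0

0


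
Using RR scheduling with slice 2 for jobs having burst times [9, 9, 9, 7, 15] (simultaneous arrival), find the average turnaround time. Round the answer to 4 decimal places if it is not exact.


Time quantum = 2
Execution trace:
  J1 runs 2 units, time = 2
  J2 runs 2 units, time = 4
  J3 runs 2 units, time = 6
  J4 runs 2 units, time = 8
  J5 runs 2 units, time = 10
  J1 runs 2 units, time = 12
  J2 runs 2 units, time = 14
  J3 runs 2 units, time = 16
  J4 runs 2 units, time = 18
  J5 runs 2 units, time = 20
  J1 runs 2 units, time = 22
  J2 runs 2 units, time = 24
  J3 runs 2 units, time = 26
  J4 runs 2 units, time = 28
  J5 runs 2 units, time = 30
  J1 runs 2 units, time = 32
  J2 runs 2 units, time = 34
  J3 runs 2 units, time = 36
  J4 runs 1 units, time = 37
  J5 runs 2 units, time = 39
  J1 runs 1 units, time = 40
  J2 runs 1 units, time = 41
  J3 runs 1 units, time = 42
  J5 runs 2 units, time = 44
  J5 runs 2 units, time = 46
  J5 runs 2 units, time = 48
  J5 runs 1 units, time = 49
Finish times: [40, 41, 42, 37, 49]
Average turnaround = 209/5 = 41.8

41.8


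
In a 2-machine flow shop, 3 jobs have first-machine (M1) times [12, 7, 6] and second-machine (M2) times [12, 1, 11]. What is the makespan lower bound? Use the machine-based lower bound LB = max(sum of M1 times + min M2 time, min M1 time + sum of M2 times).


LB1 = sum(M1 times) + min(M2 times) = 25 + 1 = 26
LB2 = min(M1 times) + sum(M2 times) = 6 + 24 = 30
Lower bound = max(LB1, LB2) = max(26, 30) = 30

30


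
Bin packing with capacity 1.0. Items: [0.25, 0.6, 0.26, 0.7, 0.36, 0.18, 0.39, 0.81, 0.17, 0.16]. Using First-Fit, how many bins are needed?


Place items sequentially using First-Fit:
  Item 0.25 -> new Bin 1
  Item 0.6 -> Bin 1 (now 0.85)
  Item 0.26 -> new Bin 2
  Item 0.7 -> Bin 2 (now 0.96)
  Item 0.36 -> new Bin 3
  Item 0.18 -> Bin 3 (now 0.54)
  Item 0.39 -> Bin 3 (now 0.93)
  Item 0.81 -> new Bin 4
  Item 0.17 -> Bin 4 (now 0.98)
  Item 0.16 -> new Bin 5
Total bins used = 5

5


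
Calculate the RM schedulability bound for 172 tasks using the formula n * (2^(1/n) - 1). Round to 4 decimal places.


Compute 2^(1/172) = 1.0040380565
Subtract 1: 1.0040380565 - 1 = 0.0040380565
Multiply by n: 172 * 0.0040380565 = 0.6945457180
Round to 4 dp: 0.6945

0.6945


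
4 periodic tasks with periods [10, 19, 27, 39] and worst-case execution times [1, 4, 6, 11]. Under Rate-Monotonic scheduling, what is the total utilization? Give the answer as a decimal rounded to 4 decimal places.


Compute individual utilizations (exact fractions):
  Task 1: C/T = 1/10 (approx. 0.1)
  Task 2: C/T = 4/19 (approx. 0.2105)
  Task 3: C/T = 6/27 = 2/9 (approx. 0.2222)
  Task 4: C/T = 11/39 (approx. 0.2821)
Total utilization U = 1/10 + 4/19 + 2/9 + 11/39 = 18113/22230
Rounded to 4 decimal places: U = 0.8148
RM (Liu & Layland) bound for 4 tasks = 0.756828; compare with U = 18113/22230 (approx. 0.814800)
bound < U <= 1, so the RM sufficient condition is not met (inconclusive; an exact test such as response-time analysis is needed).

0.8148


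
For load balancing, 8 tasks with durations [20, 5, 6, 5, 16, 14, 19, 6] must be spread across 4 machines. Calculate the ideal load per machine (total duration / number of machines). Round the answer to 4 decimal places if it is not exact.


Total processing time = 20 + 5 + 6 + 5 + 16 + 14 + 19 + 6 = 91
Number of machines = 4
Ideal balanced load = 91 / 4 = 22.75

22.75


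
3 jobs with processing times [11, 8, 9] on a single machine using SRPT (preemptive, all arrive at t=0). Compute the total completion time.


Since all jobs arrive at t=0, SRPT equals SPT ordering.
SPT order: [8, 9, 11]
Completion times:
  Job 1: p=8, C=8
  Job 2: p=9, C=17
  Job 3: p=11, C=28
Total completion time = 8 + 17 + 28 = 53

53


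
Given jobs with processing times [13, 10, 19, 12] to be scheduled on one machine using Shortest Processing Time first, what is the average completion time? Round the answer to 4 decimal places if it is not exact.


Sort jobs by processing time (SPT order): [10, 12, 13, 19]
Compute completion times sequentially:
  Job 1: processing = 10, completes at 10
  Job 2: processing = 12, completes at 22
  Job 3: processing = 13, completes at 35
  Job 4: processing = 19, completes at 54
Sum of completion times = 121
Average completion time = 121/4 = 30.25

30.25


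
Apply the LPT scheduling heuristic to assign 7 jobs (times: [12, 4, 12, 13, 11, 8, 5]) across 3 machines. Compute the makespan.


Sort jobs in decreasing order (LPT): [13, 12, 12, 11, 8, 5, 4]
Assign each job to the least loaded machine:
  Machine 1: jobs [13, 5, 4], load = 22
  Machine 2: jobs [12, 11], load = 23
  Machine 3: jobs [12, 8], load = 20
Makespan = max load = 23

23


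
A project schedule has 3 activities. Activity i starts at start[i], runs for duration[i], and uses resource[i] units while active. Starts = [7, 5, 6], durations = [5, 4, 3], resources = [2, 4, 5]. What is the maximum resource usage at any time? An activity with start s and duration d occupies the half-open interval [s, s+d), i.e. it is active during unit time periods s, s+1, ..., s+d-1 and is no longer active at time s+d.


Each activity i is active on [start_i, start_i + duration_i).
Compute total resource usage per time slot:
  t=0: active resources = [], total = 0
  t=1: active resources = [], total = 0
  t=2: active resources = [], total = 0
  t=3: active resources = [], total = 0
  t=4: active resources = [], total = 0
  t=5: active resources = [4], total = 4
  t=6: active resources = [4, 5], total = 9
  t=7: active resources = [2, 4, 5], total = 11
  t=8: active resources = [2, 4, 5], total = 11
  t=9: active resources = [2], total = 2
  t=10: active resources = [2], total = 2
  t=11: active resources = [2], total = 2
Peak resource demand = 11

11


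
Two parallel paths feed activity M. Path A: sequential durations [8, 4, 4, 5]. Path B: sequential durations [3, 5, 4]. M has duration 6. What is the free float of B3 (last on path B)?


ES(B3) = sum of predecessors on chain B = 8
EF(B3) = ES + duration = 8 + 4 = 12
Successor of B3 is M. ES(M) = max(sum(A), sum(B)) = max(21, 12) = 21
Free float = ES(successor) - EF(current) = 21 - 12 = 9

9


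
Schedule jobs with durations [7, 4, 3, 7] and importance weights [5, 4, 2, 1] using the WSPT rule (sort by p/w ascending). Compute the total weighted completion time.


Compute p/w ratios and sort ascending (WSPT): [(4, 4), (7, 5), (3, 2), (7, 1)]
Compute weighted completion times:
  Job (p=4,w=4): C=4, w*C=4*4=16
  Job (p=7,w=5): C=11, w*C=5*11=55
  Job (p=3,w=2): C=14, w*C=2*14=28
  Job (p=7,w=1): C=21, w*C=1*21=21
Total weighted completion time = 120

120


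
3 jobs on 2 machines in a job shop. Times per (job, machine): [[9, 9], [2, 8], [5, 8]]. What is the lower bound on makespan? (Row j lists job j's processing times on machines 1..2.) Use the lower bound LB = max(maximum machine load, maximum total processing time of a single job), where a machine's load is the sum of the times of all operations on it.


Machine loads:
  Machine 1: 9 + 2 + 5 = 16
  Machine 2: 9 + 8 + 8 = 25
Max machine load = 25
Job totals:
  Job 1: 18
  Job 2: 10
  Job 3: 13
Max job total = 18
Lower bound = max(25, 18) = 25

25


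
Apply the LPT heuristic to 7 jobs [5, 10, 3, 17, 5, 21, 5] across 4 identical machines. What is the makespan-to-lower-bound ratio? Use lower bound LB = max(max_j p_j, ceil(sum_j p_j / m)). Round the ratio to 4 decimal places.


LPT order: [21, 17, 10, 5, 5, 5, 3]
Machine loads after assignment: [21, 17, 15, 13]
LPT makespan = 21
Lower bound = max(max_job, ceil(total/4)) = max(21, 17) = 21
Ratio = 21 / 21 = 1.0

1.0


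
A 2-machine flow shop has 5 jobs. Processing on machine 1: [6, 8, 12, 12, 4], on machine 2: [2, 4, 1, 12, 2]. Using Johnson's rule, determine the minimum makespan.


Apply Johnson's rule:
  Group 1 (a <= b): [(4, 12, 12)]
  Group 2 (a > b): [(2, 8, 4), (1, 6, 2), (5, 4, 2), (3, 12, 1)]
Optimal job order: [4, 2, 1, 5, 3]
Schedule:
  Job 4: M1 done at 12, M2 done at 24
  Job 2: M1 done at 20, M2 done at 28
  Job 1: M1 done at 26, M2 done at 30
  Job 5: M1 done at 30, M2 done at 32
  Job 3: M1 done at 42, M2 done at 43
Makespan = 43

43


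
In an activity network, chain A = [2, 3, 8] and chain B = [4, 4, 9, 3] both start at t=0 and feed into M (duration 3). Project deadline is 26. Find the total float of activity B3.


Forward pass: ES(B3) = sum of predecessors on chain B = 8
EF = ES + duration = 8 + 9 = 17
Backward pass: LF(M) = deadline = 26; LS(M) = 26 - 3 = 23
LF(B3) = LS(M) - sum(successors on chain B) = 23 - 3 = 20
LS = LF - duration = 20 - 9 = 11
Total float = LS - ES = 11 - 8 = 3

3


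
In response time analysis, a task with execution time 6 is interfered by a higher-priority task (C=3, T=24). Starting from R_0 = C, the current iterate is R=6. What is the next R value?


R_next = C + ceil(R_prev / T_hp) * C_hp
ceil(6 / 24) = ceil(0.25) = 1
Interference = 1 * 3 = 3
R_next = 6 + 3 = 9

9


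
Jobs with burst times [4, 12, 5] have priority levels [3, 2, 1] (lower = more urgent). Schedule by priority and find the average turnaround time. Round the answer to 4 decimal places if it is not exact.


Sort by priority (ascending = highest first):
Order: [(1, 5), (2, 12), (3, 4)]
Completion times:
  Priority 1, burst=5, C=5
  Priority 2, burst=12, C=17
  Priority 3, burst=4, C=21
Average turnaround = 43/3 = 14.3333

14.3333


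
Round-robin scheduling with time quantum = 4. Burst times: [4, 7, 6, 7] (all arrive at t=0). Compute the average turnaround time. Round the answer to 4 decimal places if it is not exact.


Time quantum = 4
Execution trace:
  J1 runs 4 units, time = 4
  J2 runs 4 units, time = 8
  J3 runs 4 units, time = 12
  J4 runs 4 units, time = 16
  J2 runs 3 units, time = 19
  J3 runs 2 units, time = 21
  J4 runs 3 units, time = 24
Finish times: [4, 19, 21, 24]
Average turnaround = 68/4 = 17.0

17.0


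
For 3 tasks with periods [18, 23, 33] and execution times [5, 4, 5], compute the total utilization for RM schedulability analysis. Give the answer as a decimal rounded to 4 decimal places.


Compute individual utilizations (exact fractions):
  Task 1: C/T = 5/18 (approx. 0.2778)
  Task 2: C/T = 4/23 (approx. 0.1739)
  Task 3: C/T = 5/33 (approx. 0.1515)
Total utilization U = 5/18 + 4/23 + 5/33 = 2747/4554
Rounded to 4 decimal places: U = 0.6032
RM (Liu & Layland) bound for 3 tasks = 0.779763; compare with U = 2747/4554 (approx. 0.603206)
U <= bound, so schedulable by RM sufficient condition.

0.6032


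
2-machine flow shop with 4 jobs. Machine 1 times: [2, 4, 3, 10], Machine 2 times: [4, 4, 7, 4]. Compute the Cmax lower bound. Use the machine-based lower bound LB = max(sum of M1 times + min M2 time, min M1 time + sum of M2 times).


LB1 = sum(M1 times) + min(M2 times) = 19 + 4 = 23
LB2 = min(M1 times) + sum(M2 times) = 2 + 19 = 21
Lower bound = max(LB1, LB2) = max(23, 21) = 23

23


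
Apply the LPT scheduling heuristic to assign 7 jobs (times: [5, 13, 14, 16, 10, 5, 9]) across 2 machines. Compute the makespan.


Sort jobs in decreasing order (LPT): [16, 14, 13, 10, 9, 5, 5]
Assign each job to the least loaded machine:
  Machine 1: jobs [16, 10, 9], load = 35
  Machine 2: jobs [14, 13, 5, 5], load = 37
Makespan = max load = 37

37


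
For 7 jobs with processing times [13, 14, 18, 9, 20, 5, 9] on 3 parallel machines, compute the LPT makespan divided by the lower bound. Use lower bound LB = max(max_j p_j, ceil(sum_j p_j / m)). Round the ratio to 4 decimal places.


LPT order: [20, 18, 14, 13, 9, 9, 5]
Machine loads after assignment: [29, 32, 27]
LPT makespan = 32
Lower bound = max(max_job, ceil(total/3)) = max(20, 30) = 30
Ratio = 32 / 30 = 1.0667

1.0667


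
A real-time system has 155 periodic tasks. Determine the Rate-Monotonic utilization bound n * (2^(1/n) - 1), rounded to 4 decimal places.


Compute 2^(1/155) = 1.0044819312
Subtract 1: 1.0044819312 - 1 = 0.0044819312
Multiply by n: 155 * 0.0044819312 = 0.6946993360
Round to 4 dp: 0.6947

0.6947


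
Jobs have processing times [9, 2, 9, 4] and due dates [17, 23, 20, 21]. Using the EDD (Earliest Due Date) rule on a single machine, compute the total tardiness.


Sort by due date (EDD order): [(9, 17), (9, 20), (4, 21), (2, 23)]
Compute completion times and tardiness:
  Job 1: p=9, d=17, C=9, tardiness=max(0,9-17)=0
  Job 2: p=9, d=20, C=18, tardiness=max(0,18-20)=0
  Job 3: p=4, d=21, C=22, tardiness=max(0,22-21)=1
  Job 4: p=2, d=23, C=24, tardiness=max(0,24-23)=1
Total tardiness = 2

2


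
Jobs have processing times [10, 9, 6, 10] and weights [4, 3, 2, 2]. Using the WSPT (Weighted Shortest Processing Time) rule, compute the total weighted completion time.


Compute p/w ratios and sort ascending (WSPT): [(10, 4), (9, 3), (6, 2), (10, 2)]
Compute weighted completion times:
  Job (p=10,w=4): C=10, w*C=4*10=40
  Job (p=9,w=3): C=19, w*C=3*19=57
  Job (p=6,w=2): C=25, w*C=2*25=50
  Job (p=10,w=2): C=35, w*C=2*35=70
Total weighted completion time = 217

217


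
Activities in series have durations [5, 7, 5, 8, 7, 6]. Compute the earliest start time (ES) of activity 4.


Activity 4 starts after activities 1 through 3 complete.
Predecessor durations: [5, 7, 5]
ES = 5 + 7 + 5 = 17

17


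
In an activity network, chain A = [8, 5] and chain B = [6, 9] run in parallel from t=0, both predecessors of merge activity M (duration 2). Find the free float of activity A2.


ES(A2) = sum of predecessors on chain A = 8
EF(A2) = ES + duration = 8 + 5 = 13
Successor of A2 is M. ES(M) = max(sum(A), sum(B)) = max(13, 15) = 15
Free float = ES(successor) - EF(current) = 15 - 13 = 2

2


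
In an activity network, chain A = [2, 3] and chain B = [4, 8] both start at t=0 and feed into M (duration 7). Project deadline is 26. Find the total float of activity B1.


Forward pass: ES(B1) = sum of predecessors on chain B = 0
EF = ES + duration = 0 + 4 = 4
Backward pass: LF(M) = deadline = 26; LS(M) = 26 - 7 = 19
LF(B1) = LS(M) - sum(successors on chain B) = 19 - 8 = 11
LS = LF - duration = 11 - 4 = 7
Total float = LS - ES = 7 - 0 = 7

7


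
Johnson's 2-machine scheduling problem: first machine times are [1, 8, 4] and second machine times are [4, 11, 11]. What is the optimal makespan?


Apply Johnson's rule:
  Group 1 (a <= b): [(1, 1, 4), (3, 4, 11), (2, 8, 11)]
  Group 2 (a > b): []
Optimal job order: [1, 3, 2]
Schedule:
  Job 1: M1 done at 1, M2 done at 5
  Job 3: M1 done at 5, M2 done at 16
  Job 2: M1 done at 13, M2 done at 27
Makespan = 27

27


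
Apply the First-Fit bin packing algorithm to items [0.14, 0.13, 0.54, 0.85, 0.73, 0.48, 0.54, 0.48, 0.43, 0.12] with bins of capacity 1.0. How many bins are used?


Place items sequentially using First-Fit:
  Item 0.14 -> new Bin 1
  Item 0.13 -> Bin 1 (now 0.27)
  Item 0.54 -> Bin 1 (now 0.81)
  Item 0.85 -> new Bin 2
  Item 0.73 -> new Bin 3
  Item 0.48 -> new Bin 4
  Item 0.54 -> new Bin 5
  Item 0.48 -> Bin 4 (now 0.96)
  Item 0.43 -> Bin 5 (now 0.97)
  Item 0.12 -> Bin 1 (now 0.93)
Total bins used = 5

5


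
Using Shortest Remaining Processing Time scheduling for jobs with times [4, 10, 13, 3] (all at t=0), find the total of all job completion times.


Since all jobs arrive at t=0, SRPT equals SPT ordering.
SPT order: [3, 4, 10, 13]
Completion times:
  Job 1: p=3, C=3
  Job 2: p=4, C=7
  Job 3: p=10, C=17
  Job 4: p=13, C=30
Total completion time = 3 + 7 + 17 + 30 = 57

57


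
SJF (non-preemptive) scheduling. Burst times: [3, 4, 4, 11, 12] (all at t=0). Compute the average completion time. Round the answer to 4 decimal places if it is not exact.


SJF order (ascending): [3, 4, 4, 11, 12]
Completion times:
  Job 1: burst=3, C=3
  Job 2: burst=4, C=7
  Job 3: burst=4, C=11
  Job 4: burst=11, C=22
  Job 5: burst=12, C=34
Average completion = 77/5 = 15.4

15.4


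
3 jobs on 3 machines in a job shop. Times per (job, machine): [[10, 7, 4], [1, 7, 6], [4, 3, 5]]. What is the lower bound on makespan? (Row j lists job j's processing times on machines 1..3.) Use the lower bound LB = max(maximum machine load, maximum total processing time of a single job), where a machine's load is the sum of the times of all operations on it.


Machine loads:
  Machine 1: 10 + 1 + 4 = 15
  Machine 2: 7 + 7 + 3 = 17
  Machine 3: 4 + 6 + 5 = 15
Max machine load = 17
Job totals:
  Job 1: 21
  Job 2: 14
  Job 3: 12
Max job total = 21
Lower bound = max(17, 21) = 21

21


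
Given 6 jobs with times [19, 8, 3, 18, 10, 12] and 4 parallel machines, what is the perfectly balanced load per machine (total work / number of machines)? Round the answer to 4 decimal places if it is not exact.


Total processing time = 19 + 8 + 3 + 18 + 10 + 12 = 70
Number of machines = 4
Ideal balanced load = 70 / 4 = 17.5

17.5


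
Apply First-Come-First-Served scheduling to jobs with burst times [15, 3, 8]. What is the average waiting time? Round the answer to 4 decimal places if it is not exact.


FCFS order (as given): [15, 3, 8]
Waiting times:
  Job 1: wait = 0
  Job 2: wait = 15
  Job 3: wait = 18
Sum of waiting times = 33
Average waiting time = 33/3 = 11.0

11.0


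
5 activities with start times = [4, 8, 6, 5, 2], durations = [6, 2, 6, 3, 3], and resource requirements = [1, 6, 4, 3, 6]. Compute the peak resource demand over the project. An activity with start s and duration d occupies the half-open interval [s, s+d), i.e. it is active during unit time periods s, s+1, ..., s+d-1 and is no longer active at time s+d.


Each activity i is active on [start_i, start_i + duration_i).
Compute total resource usage per time slot:
  t=0: active resources = [], total = 0
  t=1: active resources = [], total = 0
  t=2: active resources = [6], total = 6
  t=3: active resources = [6], total = 6
  t=4: active resources = [1, 6], total = 7
  t=5: active resources = [1, 3], total = 4
  t=6: active resources = [1, 4, 3], total = 8
  t=7: active resources = [1, 4, 3], total = 8
  t=8: active resources = [1, 6, 4], total = 11
  t=9: active resources = [1, 6, 4], total = 11
  t=10: active resources = [4], total = 4
  t=11: active resources = [4], total = 4
Peak resource demand = 11

11


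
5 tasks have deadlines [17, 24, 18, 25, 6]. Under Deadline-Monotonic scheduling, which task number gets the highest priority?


Sort tasks by relative deadline (ascending):
  Task 5: deadline = 6
  Task 1: deadline = 17
  Task 3: deadline = 18
  Task 2: deadline = 24
  Task 4: deadline = 25
Priority order (highest first): [5, 1, 3, 2, 4]
Highest priority task = 5

5


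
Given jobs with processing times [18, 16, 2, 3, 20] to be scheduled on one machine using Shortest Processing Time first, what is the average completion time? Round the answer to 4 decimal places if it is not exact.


Sort jobs by processing time (SPT order): [2, 3, 16, 18, 20]
Compute completion times sequentially:
  Job 1: processing = 2, completes at 2
  Job 2: processing = 3, completes at 5
  Job 3: processing = 16, completes at 21
  Job 4: processing = 18, completes at 39
  Job 5: processing = 20, completes at 59
Sum of completion times = 126
Average completion time = 126/5 = 25.2

25.2


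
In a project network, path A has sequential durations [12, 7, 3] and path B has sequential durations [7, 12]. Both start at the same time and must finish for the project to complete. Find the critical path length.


Path A total = 12 + 7 + 3 = 22
Path B total = 7 + 12 = 19
Critical path = longest path = max(22, 19) = 22

22


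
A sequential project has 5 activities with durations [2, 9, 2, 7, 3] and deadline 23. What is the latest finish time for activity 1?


LF(activity 1) = deadline - sum of successor durations
Successors: activities 2 through 5 with durations [9, 2, 7, 3]
Sum of successor durations = 21
LF = 23 - 21 = 2

2


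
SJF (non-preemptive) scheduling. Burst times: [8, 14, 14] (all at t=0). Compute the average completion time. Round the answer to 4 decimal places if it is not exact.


SJF order (ascending): [8, 14, 14]
Completion times:
  Job 1: burst=8, C=8
  Job 2: burst=14, C=22
  Job 3: burst=14, C=36
Average completion = 66/3 = 22.0

22.0


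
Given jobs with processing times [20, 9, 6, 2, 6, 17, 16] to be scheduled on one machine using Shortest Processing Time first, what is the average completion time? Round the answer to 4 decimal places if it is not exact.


Sort jobs by processing time (SPT order): [2, 6, 6, 9, 16, 17, 20]
Compute completion times sequentially:
  Job 1: processing = 2, completes at 2
  Job 2: processing = 6, completes at 8
  Job 3: processing = 6, completes at 14
  Job 4: processing = 9, completes at 23
  Job 5: processing = 16, completes at 39
  Job 6: processing = 17, completes at 56
  Job 7: processing = 20, completes at 76
Sum of completion times = 218
Average completion time = 218/7 = 31.1429

31.1429


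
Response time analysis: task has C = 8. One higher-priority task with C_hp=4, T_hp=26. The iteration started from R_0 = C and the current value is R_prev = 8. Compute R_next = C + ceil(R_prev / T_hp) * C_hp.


R_next = C + ceil(R_prev / T_hp) * C_hp
ceil(8 / 26) = ceil(0.3077) = 1
Interference = 1 * 4 = 4
R_next = 8 + 4 = 12

12


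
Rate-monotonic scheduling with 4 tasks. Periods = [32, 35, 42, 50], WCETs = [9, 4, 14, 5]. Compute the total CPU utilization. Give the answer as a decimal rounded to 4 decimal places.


Compute individual utilizations (exact fractions):
  Task 1: C/T = 9/32 (approx. 0.2813)
  Task 2: C/T = 4/35 (approx. 0.1143)
  Task 3: C/T = 14/42 = 1/3 (approx. 0.3333)
  Task 4: C/T = 5/50 = 1/10 (approx. 0.1)
Total utilization U = 9/32 + 4/35 + 1/3 + 1/10 = 557/672
Rounded to 4 decimal places: U = 0.8289
RM (Liu & Layland) bound for 4 tasks = 0.756828; compare with U = 557/672 (approx. 0.828869)
bound < U <= 1, so the RM sufficient condition is not met (inconclusive; an exact test such as response-time analysis is needed).

0.8289


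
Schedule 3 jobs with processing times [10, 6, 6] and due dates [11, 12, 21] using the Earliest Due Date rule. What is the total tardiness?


Sort by due date (EDD order): [(10, 11), (6, 12), (6, 21)]
Compute completion times and tardiness:
  Job 1: p=10, d=11, C=10, tardiness=max(0,10-11)=0
  Job 2: p=6, d=12, C=16, tardiness=max(0,16-12)=4
  Job 3: p=6, d=21, C=22, tardiness=max(0,22-21)=1
Total tardiness = 5

5


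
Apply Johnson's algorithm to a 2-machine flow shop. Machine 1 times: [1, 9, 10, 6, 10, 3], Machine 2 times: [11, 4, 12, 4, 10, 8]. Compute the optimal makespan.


Apply Johnson's rule:
  Group 1 (a <= b): [(1, 1, 11), (6, 3, 8), (3, 10, 12), (5, 10, 10)]
  Group 2 (a > b): [(2, 9, 4), (4, 6, 4)]
Optimal job order: [1, 6, 3, 5, 2, 4]
Schedule:
  Job 1: M1 done at 1, M2 done at 12
  Job 6: M1 done at 4, M2 done at 20
  Job 3: M1 done at 14, M2 done at 32
  Job 5: M1 done at 24, M2 done at 42
  Job 2: M1 done at 33, M2 done at 46
  Job 4: M1 done at 39, M2 done at 50
Makespan = 50

50


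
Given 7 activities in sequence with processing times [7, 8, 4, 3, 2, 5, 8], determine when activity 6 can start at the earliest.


Activity 6 starts after activities 1 through 5 complete.
Predecessor durations: [7, 8, 4, 3, 2]
ES = 7 + 8 + 4 + 3 + 2 = 24

24


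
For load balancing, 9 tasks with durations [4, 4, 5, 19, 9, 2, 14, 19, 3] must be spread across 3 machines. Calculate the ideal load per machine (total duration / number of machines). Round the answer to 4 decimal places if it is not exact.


Total processing time = 4 + 4 + 5 + 19 + 9 + 2 + 14 + 19 + 3 = 79
Number of machines = 3
Ideal balanced load = 79 / 3 = 26.3333

26.3333


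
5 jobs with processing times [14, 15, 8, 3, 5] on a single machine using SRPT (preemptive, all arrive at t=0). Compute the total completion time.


Since all jobs arrive at t=0, SRPT equals SPT ordering.
SPT order: [3, 5, 8, 14, 15]
Completion times:
  Job 1: p=3, C=3
  Job 2: p=5, C=8
  Job 3: p=8, C=16
  Job 4: p=14, C=30
  Job 5: p=15, C=45
Total completion time = 3 + 8 + 16 + 30 + 45 = 102

102


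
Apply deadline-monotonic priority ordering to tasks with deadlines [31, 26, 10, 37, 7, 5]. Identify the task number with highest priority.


Sort tasks by relative deadline (ascending):
  Task 6: deadline = 5
  Task 5: deadline = 7
  Task 3: deadline = 10
  Task 2: deadline = 26
  Task 1: deadline = 31
  Task 4: deadline = 37
Priority order (highest first): [6, 5, 3, 2, 1, 4]
Highest priority task = 6

6


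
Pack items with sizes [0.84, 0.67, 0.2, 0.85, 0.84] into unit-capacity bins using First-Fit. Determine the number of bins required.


Place items sequentially using First-Fit:
  Item 0.84 -> new Bin 1
  Item 0.67 -> new Bin 2
  Item 0.2 -> Bin 2 (now 0.87)
  Item 0.85 -> new Bin 3
  Item 0.84 -> new Bin 4
Total bins used = 4

4


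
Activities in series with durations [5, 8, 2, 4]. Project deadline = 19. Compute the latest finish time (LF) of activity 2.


LF(activity 2) = deadline - sum of successor durations
Successors: activities 3 through 4 with durations [2, 4]
Sum of successor durations = 6
LF = 19 - 6 = 13

13


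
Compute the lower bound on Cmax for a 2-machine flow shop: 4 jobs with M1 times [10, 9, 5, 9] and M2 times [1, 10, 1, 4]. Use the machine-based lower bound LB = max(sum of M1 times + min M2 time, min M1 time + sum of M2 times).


LB1 = sum(M1 times) + min(M2 times) = 33 + 1 = 34
LB2 = min(M1 times) + sum(M2 times) = 5 + 16 = 21
Lower bound = max(LB1, LB2) = max(34, 21) = 34

34


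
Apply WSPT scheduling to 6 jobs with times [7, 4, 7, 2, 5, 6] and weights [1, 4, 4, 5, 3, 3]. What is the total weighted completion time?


Compute p/w ratios and sort ascending (WSPT): [(2, 5), (4, 4), (5, 3), (7, 4), (6, 3), (7, 1)]
Compute weighted completion times:
  Job (p=2,w=5): C=2, w*C=5*2=10
  Job (p=4,w=4): C=6, w*C=4*6=24
  Job (p=5,w=3): C=11, w*C=3*11=33
  Job (p=7,w=4): C=18, w*C=4*18=72
  Job (p=6,w=3): C=24, w*C=3*24=72
  Job (p=7,w=1): C=31, w*C=1*31=31
Total weighted completion time = 242

242


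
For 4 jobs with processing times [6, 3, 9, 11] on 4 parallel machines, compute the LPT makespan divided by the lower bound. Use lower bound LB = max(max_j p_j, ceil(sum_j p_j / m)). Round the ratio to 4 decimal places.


LPT order: [11, 9, 6, 3]
Machine loads after assignment: [11, 9, 6, 3]
LPT makespan = 11
Lower bound = max(max_job, ceil(total/4)) = max(11, 8) = 11
Ratio = 11 / 11 = 1.0

1.0


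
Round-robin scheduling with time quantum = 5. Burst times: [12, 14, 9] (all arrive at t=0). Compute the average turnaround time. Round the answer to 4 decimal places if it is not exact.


Time quantum = 5
Execution trace:
  J1 runs 5 units, time = 5
  J2 runs 5 units, time = 10
  J3 runs 5 units, time = 15
  J1 runs 5 units, time = 20
  J2 runs 5 units, time = 25
  J3 runs 4 units, time = 29
  J1 runs 2 units, time = 31
  J2 runs 4 units, time = 35
Finish times: [31, 35, 29]
Average turnaround = 95/3 = 31.6667

31.6667


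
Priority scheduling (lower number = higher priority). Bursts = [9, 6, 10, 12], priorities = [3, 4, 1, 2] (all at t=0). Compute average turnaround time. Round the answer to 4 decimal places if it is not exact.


Sort by priority (ascending = highest first):
Order: [(1, 10), (2, 12), (3, 9), (4, 6)]
Completion times:
  Priority 1, burst=10, C=10
  Priority 2, burst=12, C=22
  Priority 3, burst=9, C=31
  Priority 4, burst=6, C=37
Average turnaround = 100/4 = 25.0

25.0


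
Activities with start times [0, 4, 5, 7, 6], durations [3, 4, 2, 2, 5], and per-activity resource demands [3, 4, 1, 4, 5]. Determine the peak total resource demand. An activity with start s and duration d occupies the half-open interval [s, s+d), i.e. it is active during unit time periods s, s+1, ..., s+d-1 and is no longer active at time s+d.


Each activity i is active on [start_i, start_i + duration_i).
Compute total resource usage per time slot:
  t=0: active resources = [3], total = 3
  t=1: active resources = [3], total = 3
  t=2: active resources = [3], total = 3
  t=3: active resources = [], total = 0
  t=4: active resources = [4], total = 4
  t=5: active resources = [4, 1], total = 5
  t=6: active resources = [4, 1, 5], total = 10
  t=7: active resources = [4, 4, 5], total = 13
  t=8: active resources = [4, 5], total = 9
  t=9: active resources = [5], total = 5
  t=10: active resources = [5], total = 5
Peak resource demand = 13

13


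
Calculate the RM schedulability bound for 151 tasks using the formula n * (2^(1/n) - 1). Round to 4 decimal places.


Compute 2^(1/151) = 1.0046009306
Subtract 1: 1.0046009306 - 1 = 0.0046009306
Multiply by n: 151 * 0.0046009306 = 0.6947405206
Round to 4 dp: 0.6947

0.6947


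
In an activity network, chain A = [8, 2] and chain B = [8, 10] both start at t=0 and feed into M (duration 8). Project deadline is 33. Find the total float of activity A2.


Forward pass: ES(A2) = sum of predecessors on chain A = 8
EF = ES + duration = 8 + 2 = 10
Backward pass: LF(M) = deadline = 33; LS(M) = 33 - 8 = 25
LF(A2) = LS(M) - sum(successors on chain A) = 25 - 0 = 25
LS = LF - duration = 25 - 2 = 23
Total float = LS - ES = 23 - 8 = 15

15


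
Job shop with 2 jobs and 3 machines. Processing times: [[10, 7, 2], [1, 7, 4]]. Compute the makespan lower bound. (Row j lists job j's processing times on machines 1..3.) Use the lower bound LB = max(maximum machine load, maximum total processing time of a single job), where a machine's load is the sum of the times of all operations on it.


Machine loads:
  Machine 1: 10 + 1 = 11
  Machine 2: 7 + 7 = 14
  Machine 3: 2 + 4 = 6
Max machine load = 14
Job totals:
  Job 1: 19
  Job 2: 12
Max job total = 19
Lower bound = max(14, 19) = 19

19


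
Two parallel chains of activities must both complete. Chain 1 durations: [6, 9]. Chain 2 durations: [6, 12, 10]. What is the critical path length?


Path A total = 6 + 9 = 15
Path B total = 6 + 12 + 10 = 28
Critical path = longest path = max(15, 28) = 28

28


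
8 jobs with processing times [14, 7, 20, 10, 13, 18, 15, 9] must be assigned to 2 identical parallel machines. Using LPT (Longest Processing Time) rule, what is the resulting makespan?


Sort jobs in decreasing order (LPT): [20, 18, 15, 14, 13, 10, 9, 7]
Assign each job to the least loaded machine:
  Machine 1: jobs [20, 14, 10, 9], load = 53
  Machine 2: jobs [18, 15, 13, 7], load = 53
Makespan = max load = 53

53


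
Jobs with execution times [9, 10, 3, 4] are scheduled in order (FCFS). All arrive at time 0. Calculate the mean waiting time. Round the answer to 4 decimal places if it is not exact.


FCFS order (as given): [9, 10, 3, 4]
Waiting times:
  Job 1: wait = 0
  Job 2: wait = 9
  Job 3: wait = 19
  Job 4: wait = 22
Sum of waiting times = 50
Average waiting time = 50/4 = 12.5

12.5


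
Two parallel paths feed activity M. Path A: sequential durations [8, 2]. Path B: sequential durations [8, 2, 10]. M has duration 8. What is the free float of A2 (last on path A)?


ES(A2) = sum of predecessors on chain A = 8
EF(A2) = ES + duration = 8 + 2 = 10
Successor of A2 is M. ES(M) = max(sum(A), sum(B)) = max(10, 20) = 20
Free float = ES(successor) - EF(current) = 20 - 10 = 10

10


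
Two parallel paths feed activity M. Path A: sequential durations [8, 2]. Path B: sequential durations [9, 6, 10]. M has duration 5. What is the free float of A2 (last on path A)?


ES(A2) = sum of predecessors on chain A = 8
EF(A2) = ES + duration = 8 + 2 = 10
Successor of A2 is M. ES(M) = max(sum(A), sum(B)) = max(10, 25) = 25
Free float = ES(successor) - EF(current) = 25 - 10 = 15

15


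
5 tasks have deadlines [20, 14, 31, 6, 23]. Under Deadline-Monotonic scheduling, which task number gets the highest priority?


Sort tasks by relative deadline (ascending):
  Task 4: deadline = 6
  Task 2: deadline = 14
  Task 1: deadline = 20
  Task 5: deadline = 23
  Task 3: deadline = 31
Priority order (highest first): [4, 2, 1, 5, 3]
Highest priority task = 4

4


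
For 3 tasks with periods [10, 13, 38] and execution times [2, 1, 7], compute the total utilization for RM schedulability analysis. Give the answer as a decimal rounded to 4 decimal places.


Compute individual utilizations (exact fractions):
  Task 1: C/T = 2/10 = 1/5 (approx. 0.2)
  Task 2: C/T = 1/13 (approx. 0.0769)
  Task 3: C/T = 7/38 (approx. 0.1842)
Total utilization U = 1/5 + 1/13 + 7/38 = 1139/2470
Rounded to 4 decimal places: U = 0.4611
RM (Liu & Layland) bound for 3 tasks = 0.779763; compare with U = 1139/2470 (approx. 0.461134)
U <= bound, so schedulable by RM sufficient condition.

0.4611


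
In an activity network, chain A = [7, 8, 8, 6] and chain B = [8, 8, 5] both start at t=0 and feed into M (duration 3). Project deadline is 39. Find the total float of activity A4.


Forward pass: ES(A4) = sum of predecessors on chain A = 23
EF = ES + duration = 23 + 6 = 29
Backward pass: LF(M) = deadline = 39; LS(M) = 39 - 3 = 36
LF(A4) = LS(M) - sum(successors on chain A) = 36 - 0 = 36
LS = LF - duration = 36 - 6 = 30
Total float = LS - ES = 30 - 23 = 7

7
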